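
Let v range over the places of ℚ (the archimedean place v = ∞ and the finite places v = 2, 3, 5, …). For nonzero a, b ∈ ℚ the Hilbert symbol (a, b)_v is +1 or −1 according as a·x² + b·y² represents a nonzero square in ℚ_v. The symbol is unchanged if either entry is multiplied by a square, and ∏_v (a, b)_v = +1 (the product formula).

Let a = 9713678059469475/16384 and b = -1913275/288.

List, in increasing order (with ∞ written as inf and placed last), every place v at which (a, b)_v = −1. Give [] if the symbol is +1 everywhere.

(a, b) ≡ (91, -182) mod (ℚ^×)²; places V = {2, 3, 5, 7, 13, 29, ∞}.
(a,b)_13: α=3, u≡6; β=1, v≡12 (mod 13); (6|13)=-1, (12|13)=+1; sign (−1)^0·-1^1·+1^3 = -1.
(a,b)_29: α=4, u≡9; β=2, v≡21 (mod 29); (9|29)=+1, (21|29)=-1; sign (−1)^0·+1^2·-1^4 = +1.
(a,b)_7: α=3, u≡6; β=1, v≡4 (mod 7); (6|7)=-1, (4|7)=+1; sign (−1)^1·-1^1·+1^3 = +1.
(a,b)_5: α=2, u≡1; β=2, v≡3 (mod 5); (1|5)=+1, (3|5)=-1; sign (−1)^0·+1^2·-1^2 = +1.
(a,b)_∞: sgn(91)=+, sgn(-182)=−, so +1.
(a,b)_3: α=6, u≡1; β=-2, v≡1 (mod 3); (1|3)=+1, (1|3)=+1; sign (−1)^0·+1^-2·+1^6 = +1.
(a,b)_2: α=-14, β=-5; u≡3, v≡5 (mod 8); ε(u)ε(v)=1·0, αω(v)=-14·1, βω(u)=-5·1; sum ≡ 1  ⇒  -1.
(91, -182 / ℚ) ramifies at {2, 13}: a division algebra.

[2, 13]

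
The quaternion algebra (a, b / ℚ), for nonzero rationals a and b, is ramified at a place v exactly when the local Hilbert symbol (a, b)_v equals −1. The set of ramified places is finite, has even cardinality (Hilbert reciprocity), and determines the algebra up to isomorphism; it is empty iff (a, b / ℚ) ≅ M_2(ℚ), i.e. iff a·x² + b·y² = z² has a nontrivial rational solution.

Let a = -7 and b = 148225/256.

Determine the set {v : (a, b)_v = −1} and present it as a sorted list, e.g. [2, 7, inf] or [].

[]

Mod squares: a ≡ -7, b ≡ 1. Check v ∈ {∞, 2, 5, 7, 11}.
v=2: v_2(a)=0, v_2(b)=-8; units ≡ 1, 1 (mod 8); ε·ε+αω+βω = 0·0+0·0+-8·0 ≡ 0  ⇒  (a,b)_2 = +1.
v=7: a=7^1·(≡6), b=7^2·(≡2) mod 7; (6|7)=-1, (2|7)=+1; (−1)^{1·2·3}·(-1)^2·(+1)^1 = +1.
v=11: a=11^0·(≡4), b=11^2·(≡5) mod 11; (4|11)=+1, (5|11)=+1; (−1)^{0·2·5}·(+1)^2·(+1)^0 = +1.
v=5: a=5^0·(≡3), b=5^2·(≡4) mod 5; (3|5)=-1, (4|5)=+1; (−1)^{0·2·2}·(-1)^2·(+1)^0 = +1.
v=∞: -7 < 0 and 1 > 0  ⇒  (a,b)_∞ = +1.
Every local symbol is +1, so the conic -7·x² + 1·y² = z² has ℚ_v-points for all v and hence a ℚ-point; (a, b / ℚ) ≅ M_2(ℚ).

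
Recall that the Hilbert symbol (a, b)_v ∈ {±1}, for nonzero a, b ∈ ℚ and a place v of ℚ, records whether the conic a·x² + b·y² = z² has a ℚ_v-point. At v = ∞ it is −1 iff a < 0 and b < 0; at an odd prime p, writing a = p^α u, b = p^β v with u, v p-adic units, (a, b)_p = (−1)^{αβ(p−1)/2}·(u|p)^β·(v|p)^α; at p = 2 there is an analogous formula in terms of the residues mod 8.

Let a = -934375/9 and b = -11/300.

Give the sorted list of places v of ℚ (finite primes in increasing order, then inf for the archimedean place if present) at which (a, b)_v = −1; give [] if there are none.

(a, b) ≡ (-1495, -33) mod (ℚ^×)²; places V = {2, 3, 5, 11, 13, 23, ∞}.
(a,b)_3: α=-2, u≡2; β=-1, v≡1 (mod 3); (2|3)=-1, (1|3)=+1; sign (−1)^0·-1^-1·+1^-2 = -1.
(a,b)_5: α=5, u≡4; β=-2, v≡2 (mod 5); (4|5)=+1, (2|5)=-1; sign (−1)^0·+1^-2·-1^5 = -1.
(a,b)_11: α=0, u≡1; β=1, v≡7 (mod 11); (1|11)=+1, (7|11)=-1; sign (−1)^0·+1^1·-1^0 = +1.
(a,b)_∞: sgn(-1495)=−, sgn(-33)=−, so -1.
(a,b)_2: α=0, β=-2; u≡1, v≡7 (mod 8); ε(u)ε(v)=0·1, αω(v)=0·0, βω(u)=-2·0; sum ≡ 0  ⇒  +1.
(a,b)_23: α=1, u≡12; β=0, v≡12 (mod 23); (12|23)=+1, (12|23)=+1; sign (−1)^0·+1^0·+1^1 = +1.
(a,b)_13: α=1, u≡6; β=0, v≡2 (mod 13); (6|13)=-1, (2|13)=-1; sign (−1)^0·-1^0·-1^1 = -1.
|Ram(-1495, -33)| = 4, even; anisotropic at {3, 5, 13, ∞}.

[3, 5, 13, inf]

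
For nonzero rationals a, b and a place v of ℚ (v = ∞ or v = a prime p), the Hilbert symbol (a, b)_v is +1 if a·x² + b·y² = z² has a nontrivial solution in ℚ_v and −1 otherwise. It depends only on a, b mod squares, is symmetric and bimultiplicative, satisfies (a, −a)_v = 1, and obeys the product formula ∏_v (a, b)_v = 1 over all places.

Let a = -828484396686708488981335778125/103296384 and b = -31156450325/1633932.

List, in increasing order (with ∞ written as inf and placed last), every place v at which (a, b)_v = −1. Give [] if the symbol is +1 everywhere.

Mod squares: a ≡ -127461358830, b ≡ -630591. Check v ∈ {∞, 2, 3, 5, 7, 11, 13, 17, 19, 23, 29, 37, 41}.
v=2: v_2(a)=-7, v_2(b)=-2; units ≡ 1, 1 (mod 8); ε·ε+αω+βω = 0·0+-7·0+-2·0 ≡ 0  ⇒  (a,b)_2 = +1.
v=11: a=11^2·(≡8), b=11^2·(≡10) mod 11; (8|11)=-1, (10|11)=-1; (−1)^{2·2·5}·(-1)^2·(-1)^2 = +1.
v=7: a=7^0·(≡6), b=7^2·(≡1) mod 7; (6|7)=-1, (1|7)=+1; (−1)^{0·2·3}·(-1)^2·(+1)^0 = +1.
v=3: a=3^-9·(≡2), b=3^-5·(≡1) mod 3; (2|3)=-1, (1|3)=+1; (−1)^{-9·-5·1}·(-1)^-5·(+1)^-9 = +1.
v=41: a=41^-1·(≡28), b=41^-2·(≡19) mod 41; (28|41)=-1, (19|41)=-1; (−1)^{-1·-2·20}·(-1)^-2·(-1)^-1 = -1.
v=19: a=19^3·(≡12), b=19^1·(≡1) mod 19; (12|19)=-1, (1|19)=+1; (−1)^{3·1·9}·(-1)^1·(+1)^3 = +1.
v=23: a=23^7·(≡10), b=23^1·(≡22) mod 23; (10|23)=-1, (22|23)=-1; (−1)^{7·1·11}·(-1)^1·(-1)^7 = -1.
v=37: a=37^3·(≡14), b=37^1·(≡32) mod 37; (14|37)=-1, (32|37)=-1; (−1)^{3·1·18}·(-1)^1·(-1)^3 = +1.
v=∞: -127461358830 < 0 and -630591 < 0  ⇒  (a,b)_∞ = -1.
v=29: a=29^1·(≡24), b=29^0·(≡2) mod 29; (24|29)=+1, (2|29)=-1; (−1)^{1·0·14}·(+1)^0·(-1)^1 = -1.
v=13: a=13^1·(≡6), b=13^1·(≡10) mod 13; (6|13)=-1, (10|13)=+1; (−1)^{1·1·6}·(-1)^1·(+1)^1 = -1.
v=17: a=17^3·(≡1), b=17^0·(≡3) mod 17; (1|17)=+1, (3|17)=-1; (−1)^{3·0·8}·(+1)^0·(-1)^3 = -1.
v=5: a=5^5·(≡4), b=5^2·(≡1) mod 5; (4|5)=+1, (1|5)=+1; (−1)^{5·2·2}·(+1)^2·(+1)^5 = +1.
(-127461358830, -630591 / ℚ) ramifies at {13, 17, 23, 29, 41, ∞}: a division algebra.

[13, 17, 23, 29, 41, inf]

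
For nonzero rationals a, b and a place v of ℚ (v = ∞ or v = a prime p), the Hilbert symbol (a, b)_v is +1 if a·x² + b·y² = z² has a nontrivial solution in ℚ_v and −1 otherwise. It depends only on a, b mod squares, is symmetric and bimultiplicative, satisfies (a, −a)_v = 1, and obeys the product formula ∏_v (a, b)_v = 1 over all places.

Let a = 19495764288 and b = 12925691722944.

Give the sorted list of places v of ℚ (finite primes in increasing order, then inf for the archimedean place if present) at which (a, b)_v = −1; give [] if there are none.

Mod squares: a ≡ 77, b ≡ 51051. Check v ∈ {∞, 2, 3, 7, 11, 13, 17}.
v=17: a=17^2·(≡9), b=17^3·(≡11) mod 17; (9|17)=+1, (11|17)=-1; (−1)^{2·3·8}·(+1)^3·(-1)^2 = +1.
v=11: a=11^1·(≡10), b=11^1·(≡8) mod 11; (10|11)=-1, (8|11)=-1; (−1)^{1·1·5}·(-1)^1·(-1)^1 = -1.
v=3: a=3^4·(≡2), b=3^5·(≡1) mod 3; (2|3)=-1, (1|3)=+1; (−1)^{4·5·1}·(-1)^5·(+1)^4 = -1.
v=2: v_2(a)=6, v_2(b)=6; units ≡ 5, 3 (mod 8); ε·ε+αω+βω = 0·1+6·1+6·1 ≡ 0  ⇒  (a,b)_2 = +1.
v=7: a=7^1·(≡4), b=7^1·(≡6) mod 7; (4|7)=+1, (6|7)=-1; (−1)^{1·1·3}·(+1)^1·(-1)^1 = +1.
v=13: a=13^2·(≡9), b=13^3·(≡4) mod 13; (9|13)=+1, (4|13)=+1; (−1)^{2·3·6}·(+1)^3·(+1)^2 = +1.
v=∞: 77 > 0 and 51051 > 0  ⇒  (a,b)_∞ = +1.
Ram(77, 51051) = {3, 11}; no ℚ_3-point on the conic.

[3, 11]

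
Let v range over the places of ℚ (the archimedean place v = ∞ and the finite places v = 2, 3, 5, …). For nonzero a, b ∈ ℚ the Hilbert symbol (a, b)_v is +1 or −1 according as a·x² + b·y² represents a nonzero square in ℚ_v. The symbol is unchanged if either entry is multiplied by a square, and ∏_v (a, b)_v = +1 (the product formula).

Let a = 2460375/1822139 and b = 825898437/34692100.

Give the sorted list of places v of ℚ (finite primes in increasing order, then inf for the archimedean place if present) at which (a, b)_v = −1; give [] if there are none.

[5, 17]

(a, b) ≡ (165, 357) mod (ℚ^×)²; places V = {2, 3, 5, 7, 11, 13, 17, 19, 31, 37, ∞}.
(a,b)_7: α=0, u≡2; β=1, v≡4 (mod 7); (2|7)=+1, (4|7)=+1; sign (−1)^0·+1^1·+1^0 = +1.
(a,b)_31: α=0, u≡25; β=-2, v≡4 (mod 31); (25|31)=+1, (4|31)=+1; sign (−1)^0·+1^-2·+1^0 = +1.
(a,b)_3: α=9, u≡1; β=5, v≡2 (mod 3); (1|3)=+1, (2|3)=-1; sign (−1)^1·+1^5·-1^9 = +1.
(a,b)_∞: sgn(165)=+, sgn(357)=+, so +1.
(a,b)_17: α=0, u≡3; β=1, v≡4 (mod 17); (3|17)=-1, (4|17)=+1; sign (−1)^0·-1^1·+1^0 = -1.
(a,b)_5: α=3, u≡2; β=-2, v≡3 (mod 5); (2|5)=-1, (3|5)=-1; sign (−1)^0·-1^-2·-1^3 = -1.
(a,b)_11: α=-3, u≡1; β=0, v≡4 (mod 11); (1|11)=+1, (4|11)=+1; sign (−1)^0·+1^0·+1^-3 = +1.
(a,b)_19: α=0, u≡8; β=-2, v≡2 (mod 19); (8|19)=-1, (2|19)=-1; sign (−1)^0·-1^-2·-1^0 = +1.
(a,b)_37: α=-2, u≡14; β=0, v≡32 (mod 37); (14|37)=-1, (32|37)=-1; sign (−1)^0·-1^0·-1^-2 = +1.
(a,b)_13: α=0, u≡3; β=4, v≡5 (mod 13); (3|13)=+1, (5|13)=-1; sign (−1)^0·+1^4·-1^0 = +1.
(a,b)_2: α=0, β=-2; u≡5, v≡5 (mod 8); ε(u)ε(v)=0·0, αω(v)=0·1, βω(u)=-2·1; sum ≡ 0  ⇒  +1.
Ram(165, 357) = {5, 17}; no ℚ_5-point on the conic.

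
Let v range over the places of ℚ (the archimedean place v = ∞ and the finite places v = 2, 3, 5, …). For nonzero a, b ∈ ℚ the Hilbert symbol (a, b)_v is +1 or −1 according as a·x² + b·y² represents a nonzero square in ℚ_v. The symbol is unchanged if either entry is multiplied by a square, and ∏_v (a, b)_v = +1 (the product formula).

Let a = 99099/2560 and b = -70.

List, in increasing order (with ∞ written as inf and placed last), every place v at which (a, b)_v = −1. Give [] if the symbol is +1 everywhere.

[2, 5, 7, 13]

(a, b) ≡ (910, -70) mod (ℚ^×)²; places V = {2, 3, 5, 7, 11, 13, ∞}.
(a,b)_7: α=1, u≡2; β=1, v≡4 (mod 7); (2|7)=+1, (4|7)=+1; sign (−1)^1·+1^1·+1^1 = -1.
(a,b)_13: α=1, u≡8; β=0, v≡8 (mod 13); (8|13)=-1, (8|13)=-1; sign (−1)^0·-1^0·-1^1 = -1.
(a,b)_∞: sgn(910)=+, sgn(-70)=−, so +1.
(a,b)_5: α=-1, u≡2; β=1, v≡1 (mod 5); (2|5)=-1, (1|5)=+1; sign (−1)^0·-1^1·+1^-1 = -1.
(a,b)_2: α=-9, β=1; u≡7, v≡5 (mod 8); ε(u)ε(v)=1·0, αω(v)=-9·1, βω(u)=1·0; sum ≡ 1  ⇒  -1.
(a,b)_11: α=2, u≡2; β=0, v≡7 (mod 11); (2|11)=-1, (7|11)=-1; sign (−1)^0·-1^0·-1^2 = +1.
(a,b)_3: α=2, u≡1; β=0, v≡2 (mod 3); (1|3)=+1, (2|3)=-1; sign (−1)^0·+1^0·-1^2 = +1.
(910, -70 / ℚ) ramifies at {2, 5, 7, 13}: a division algebra.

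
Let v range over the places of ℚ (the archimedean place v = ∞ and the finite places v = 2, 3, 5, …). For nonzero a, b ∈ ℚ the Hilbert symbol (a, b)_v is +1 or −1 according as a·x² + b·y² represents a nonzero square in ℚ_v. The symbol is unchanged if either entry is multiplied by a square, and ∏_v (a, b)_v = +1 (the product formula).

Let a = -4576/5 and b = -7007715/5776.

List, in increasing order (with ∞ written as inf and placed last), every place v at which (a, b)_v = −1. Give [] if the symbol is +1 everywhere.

[2, 5, 13, inf]

Mod squares: a ≡ -1430, b ≡ -715. Check v ∈ {∞, 2, 3, 5, 11, 13, 19}.
v=11: a=11^1·(≡7), b=11^3·(≡4) mod 11; (7|11)=-1, (4|11)=+1; (−1)^{1·3·5}·(-1)^3·(+1)^1 = +1.
v=19: a=19^0·(≡12), b=19^-2·(≡7) mod 19; (12|19)=-1, (7|19)=+1; (−1)^{0·-2·9}·(-1)^-2·(+1)^0 = +1.
v=13: a=13^1·(≡5), b=13^1·(≡4) mod 13; (5|13)=-1, (4|13)=+1; (−1)^{1·1·6}·(-1)^1·(+1)^1 = -1.
v=5: a=5^-1·(≡4), b=5^1·(≡2) mod 5; (4|5)=+1, (2|5)=-1; (−1)^{-1·1·2}·(+1)^1·(-1)^-1 = -1.
v=∞: -1430 < 0 and -715 < 0  ⇒  (a,b)_∞ = -1.
v=3: a=3^0·(≡1), b=3^4·(≡2) mod 3; (1|3)=+1, (2|3)=-1; (−1)^{0·4·1}·(+1)^4·(-1)^0 = +1.
v=2: v_2(a)=5, v_2(b)=-4; units ≡ 5, 5 (mod 8); ε·ε+αω+βω = 0·0+5·1+-4·1 ≡ 1  ⇒  (a,b)_2 = -1.
Ram(-1430, -715) = {2, 5, 13, ∞}; no ℚ_2-point on the conic.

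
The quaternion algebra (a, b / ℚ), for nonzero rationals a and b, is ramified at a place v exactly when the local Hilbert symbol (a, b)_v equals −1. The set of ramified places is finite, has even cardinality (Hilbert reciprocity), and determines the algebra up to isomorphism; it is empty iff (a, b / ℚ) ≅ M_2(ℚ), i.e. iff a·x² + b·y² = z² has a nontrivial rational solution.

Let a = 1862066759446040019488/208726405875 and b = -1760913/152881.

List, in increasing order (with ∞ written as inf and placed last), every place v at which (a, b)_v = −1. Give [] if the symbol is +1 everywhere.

[2, 5, 11, 13]

(a, b) ≡ (6630, -33) mod (ℚ^×)²; places V = {2, 3, 5, 7, 11, 13, 17, 23, 31, ∞}.
(a,b)_23: α=-4, u≡13; β=-2, v≡1 (mod 23); (13|23)=+1, (1|23)=+1; sign (−1)^0·+1^-2·+1^-4 = +1.
(a,b)_31: α=2, u≡26; β=0, v≡30 (mod 31); (26|31)=-1, (30|31)=-1; sign (−1)^0·-1^0·-1^2 = +1.
(a,b)_11: α=8, u≡2; β=3, v≡10 (mod 11); (2|11)=-1, (10|11)=-1; sign (−1)^0·-1^3·-1^8 = -1.
(a,b)_∞: sgn(6630)=+, sgn(-33)=−, so +1.
(a,b)_17: α=-1, u≡4; β=-2, v≡16 (mod 17); (4|17)=+1, (16|17)=+1; sign (−1)^0·+1^-2·+1^-1 = +1.
(a,b)_3: α=-3, u≡2; β=3, v≡1 (mod 3); (2|3)=-1, (1|3)=+1; sign (−1)^1·-1^3·+1^-3 = +1.
(a,b)_7: α=10, u≡2; β=2, v≡1 (mod 7); (2|7)=+1, (1|7)=+1; sign (−1)^0·+1^2·+1^10 = +1.
(a,b)_13: α=-1, u≡1; β=0, v≡2 (mod 13); (1|13)=+1, (2|13)=-1; sign (−1)^0·+1^0·-1^-1 = -1.
(a,b)_2: α=5, β=0; u≡3, v≡7 (mod 8); ε(u)ε(v)=1·1, αω(v)=5·0, βω(u)=0·1; sum ≡ 1  ⇒  -1.
(a,b)_5: α=-3, u≡4; β=0, v≡2 (mod 5); (4|5)=+1, (2|5)=-1; sign (−1)^0·+1^0·-1^-3 = -1.
|Ram(6630, -33)| = 4, even; anisotropic at {2, 5, 11, 13}.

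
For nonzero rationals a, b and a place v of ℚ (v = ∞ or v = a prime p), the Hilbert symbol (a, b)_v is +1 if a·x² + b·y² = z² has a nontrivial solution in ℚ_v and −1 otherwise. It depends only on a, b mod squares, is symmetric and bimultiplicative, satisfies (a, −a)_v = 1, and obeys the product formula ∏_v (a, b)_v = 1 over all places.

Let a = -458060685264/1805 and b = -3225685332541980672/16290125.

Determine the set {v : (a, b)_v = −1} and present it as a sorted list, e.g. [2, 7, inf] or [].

Mod squares: a ≡ -177905, b ≡ -13685. Check v ∈ {∞, 2, 3, 5, 7, 13, 17, 19, 23}.
v=5: a=5^-1·(≡1), b=5^-3·(≡3) mod 5; (1|5)=+1, (3|5)=-1; (−1)^{-1·-3·2}·(+1)^-3·(-1)^-1 = -1.
v=19: a=19^-2·(≡7), b=19^-4·(≡15) mod 19; (7|19)=+1, (15|19)=-1; (−1)^{-2·-4·9}·(+1)^-4·(-1)^-2 = +1.
v=7: a=7^1·(≡2), b=7^1·(≡6) mod 7; (2|7)=+1, (6|7)=-1; (−1)^{1·1·3}·(+1)^1·(-1)^1 = +1.
v=3: a=3^2·(≡1), b=3^2·(≡1) mod 3; (1|3)=+1, (1|3)=+1; (−1)^{2·2·1}·(+1)^2·(+1)^2 = +1.
v=∞: -177905 < 0 and -13685 < 0  ⇒  (a,b)_∞ = -1.
v=13: a=13^3·(≡12), b=13^4·(≡9) mod 13; (12|13)=+1, (9|13)=+1; (−1)^{3·4·6}·(+1)^4·(+1)^3 = +1.
v=2: v_2(a)=4, v_2(b)=14; units ≡ 7, 3 (mod 8); ε·ε+αω+βω = 1·1+4·1+14·0 ≡ 1  ⇒  (a,b)_2 = -1.
v=17: a=17^1·(≡5), b=17^1·(≡12) mod 17; (5|17)=-1, (12|17)=-1; (−1)^{1·1·8}·(-1)^1·(-1)^1 = +1.
v=23: a=23^3·(≡1), b=23^5·(≡2) mod 23; (1|23)=+1, (2|23)=+1; (−1)^{3·5·11}·(+1)^5·(+1)^3 = -1.
Ram(-177905, -13685) = {2, 5, 23, ∞}; no ℚ_2-point on the conic.

[2, 5, 23, inf]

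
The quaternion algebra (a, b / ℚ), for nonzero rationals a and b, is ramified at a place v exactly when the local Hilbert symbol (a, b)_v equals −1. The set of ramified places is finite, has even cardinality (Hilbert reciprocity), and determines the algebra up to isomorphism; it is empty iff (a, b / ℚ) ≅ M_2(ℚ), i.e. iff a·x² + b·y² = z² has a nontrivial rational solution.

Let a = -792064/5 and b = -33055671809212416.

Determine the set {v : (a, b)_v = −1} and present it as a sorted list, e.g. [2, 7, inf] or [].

[2, 13, 17, inf]

(a, b) ≡ (-15470, -3094) mod (ℚ^×)²; places V = {2, 3, 5, 7, 13, 17, 19, ∞}.
(a,b)_7: α=1, u≡2; β=3, v≡3 (mod 7); (2|7)=+1, (3|7)=-1; sign (−1)^1·+1^3·-1^1 = +1.
(a,b)_17: α=1, u≡1; β=1, v≡5 (mod 17); (1|17)=+1, (5|17)=-1; sign (−1)^0·+1^1·-1^1 = -1.
(a,b)_∞: sgn(-15470)=−, sgn(-3094)=−, so -1.
(a,b)_2: α=9, β=27; u≡1, v≡5 (mod 8); ε(u)ε(v)=0·0, αω(v)=9·1, βω(u)=27·0; sum ≡ 1  ⇒  -1.
(a,b)_13: α=1, u≡11; β=1, v≡4 (mod 13); (11|13)=-1, (4|13)=+1; sign (−1)^0·-1^1·+1^1 = -1.
(a,b)_19: α=0, u≡13; β=2, v≡13 (mod 19); (13|19)=-1, (13|19)=-1; sign (−1)^0·-1^2·-1^0 = +1.
(a,b)_3: α=0, u≡1; β=2, v≡2 (mod 3); (1|3)=+1, (2|3)=-1; sign (−1)^0·+1^2·-1^0 = +1.
(a,b)_5: α=-1, u≡1; β=0, v≡4 (mod 5); (1|5)=+1, (4|5)=+1; sign (−1)^0·+1^0·+1^-1 = +1.
(-15470, -3094 / ℚ) ramifies at {2, 13, 17, ∞}: a division algebra.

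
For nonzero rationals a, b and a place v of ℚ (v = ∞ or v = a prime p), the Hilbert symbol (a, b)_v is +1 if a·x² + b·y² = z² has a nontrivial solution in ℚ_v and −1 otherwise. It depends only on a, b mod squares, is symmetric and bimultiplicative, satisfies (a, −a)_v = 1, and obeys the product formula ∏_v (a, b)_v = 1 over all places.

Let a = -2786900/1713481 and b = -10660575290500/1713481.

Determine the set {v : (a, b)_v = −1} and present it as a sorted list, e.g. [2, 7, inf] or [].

[2, 23, 37, inf]

Mod squares: a ≡ -29, b ≡ -131905. Check v ∈ {∞, 2, 5, 7, 11, 17, 23, 29, 31, 37}.
v=29: a=29^1·(≡4), b=29^2·(≡23) mod 29; (4|29)=+1, (23|29)=+1; (−1)^{1·2·14}·(+1)^2·(+1)^1 = +1.
v=31: a=31^2·(≡18), b=31^3·(≡22) mod 31; (18|31)=+1, (22|31)=-1; (−1)^{2·3·15}·(+1)^3·(-1)^2 = +1.
v=23: a=23^0·(≡14), b=23^1·(≡5) mod 23; (14|23)=-1, (5|23)=-1; (−1)^{0·1·11}·(-1)^1·(-1)^0 = -1.
v=5: a=5^2·(≡4), b=5^3·(≡1) mod 5; (4|5)=+1, (1|5)=+1; (−1)^{2·3·2}·(+1)^3·(+1)^2 = +1.
v=2: v_2(a)=2, v_2(b)=2; units ≡ 3, 7 (mod 8); ε·ε+αω+βω = 1·1+2·0+2·1 ≡ 1  ⇒  (a,b)_2 = -1.
v=∞: -29 < 0 and -131905 < 0  ⇒  (a,b)_∞ = -1.
v=17: a=17^-2·(≡14), b=17^-2·(≡13) mod 17; (14|17)=-1, (13|17)=+1; (−1)^{-2·-2·8}·(-1)^-2·(+1)^-2 = +1.
v=37: a=37^0·(≡8), b=37^1·(≡19) mod 37; (8|37)=-1, (19|37)=-1; (−1)^{0·1·18}·(-1)^1·(-1)^0 = -1.
v=11: a=11^-2·(≡4), b=11^-2·(≡2) mod 11; (4|11)=+1, (2|11)=-1; (−1)^{-2·-2·5}·(+1)^-2·(-1)^-2 = +1.
v=7: a=7^-2·(≡6), b=7^-2·(≡3) mod 7; (6|7)=-1, (3|7)=-1; (−1)^{-2·-2·3}·(-1)^-2·(-1)^-2 = +1.
Ram(-29, -131905) = {2, 23, 37, ∞}; no ℚ_2-point on the conic.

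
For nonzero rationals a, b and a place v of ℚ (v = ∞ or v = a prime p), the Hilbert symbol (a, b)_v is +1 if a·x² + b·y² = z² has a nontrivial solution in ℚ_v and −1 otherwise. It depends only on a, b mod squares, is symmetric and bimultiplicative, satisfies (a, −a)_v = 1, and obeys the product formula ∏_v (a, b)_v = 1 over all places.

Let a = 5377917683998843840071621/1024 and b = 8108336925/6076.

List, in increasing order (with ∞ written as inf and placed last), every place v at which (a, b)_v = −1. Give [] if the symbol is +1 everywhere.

(a, b) ≡ (3648421, 734483) mod (ℚ^×)²; places V = {2, 3, 5, 7, 13, 17, 19, 23, 29, 31, 43, ∞}.
(a,b)_23: α=1, u≡20; β=0, v≡6 (mod 23); (20|23)=-1, (6|23)=+1; sign (−1)^0·-1^0·+1^1 = +1.
(a,b)_43: α=3, u≡20; β=1, v≡14 (mod 43); (20|43)=-1, (14|43)=+1; sign (−1)^1·-1^1·+1^3 = +1.
(a,b)_17: α=1, u≡12; β=0, v≡16 (mod 17); (12|17)=-1, (16|17)=+1; sign (−1)^0·-1^0·+1^1 = +1.
(a,b)_∞: sgn(3648421)=+, sgn(734483)=+, so +1.
(a,b)_7: α=1, u≡2; β=-2, v≡2 (mod 7); (2|7)=+1, (2|7)=+1; sign (−1)^0·+1^-2·+1^1 = +1.
(a,b)_3: α=2, u≡1; β=4, v≡2 (mod 3); (1|3)=+1, (2|3)=-1; sign (−1)^0·+1^4·-1^2 = +1.
(a,b)_13: α=0, u≡12; β=2, v≡1 (mod 13); (12|13)=+1, (1|13)=+1; sign (−1)^0·+1^2·+1^0 = +1.
(a,b)_29: α=4, u≡26; β=1, v≡18 (mod 29); (26|29)=-1, (18|29)=-1; sign (−1)^0·-1^1·-1^4 = -1.
(a,b)_2: α=-10, β=-2; u≡5, v≡3 (mod 8); ε(u)ε(v)=0·1, αω(v)=-10·1, βω(u)=-2·1; sum ≡ 0  ⇒  +1.
(a,b)_19: α=4, u≡12; β=1, v≡9 (mod 19); (12|19)=-1, (9|19)=+1; sign (−1)^0·-1^1·+1^4 = -1.
(a,b)_31: α=3, u≡11; β=-1, v≡2 (mod 31); (11|31)=-1, (2|31)=+1; sign (−1)^1·-1^-1·+1^3 = +1.
(a,b)_5: α=0, u≡4; β=2, v≡2 (mod 5); (4|5)=+1, (2|5)=-1; sign (−1)^0·+1^2·-1^0 = +1.
|Ram(3648421, 734483)| = 2, even; anisotropic at {19, 29}.

[19, 29]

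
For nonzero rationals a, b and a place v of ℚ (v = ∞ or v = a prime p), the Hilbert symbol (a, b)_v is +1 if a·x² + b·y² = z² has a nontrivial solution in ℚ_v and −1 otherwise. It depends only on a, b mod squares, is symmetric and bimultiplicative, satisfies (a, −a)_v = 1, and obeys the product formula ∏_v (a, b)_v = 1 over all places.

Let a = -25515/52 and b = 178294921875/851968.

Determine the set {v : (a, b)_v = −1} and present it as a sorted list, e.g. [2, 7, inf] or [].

Mod squares: a ≡ -455, b ≡ 1495. Check v ∈ {∞, 2, 3, 5, 7, 13, 23}.
v=5: a=5^1·(≡1), b=5^9·(≡4) mod 5; (1|5)=+1, (4|5)=+1; (−1)^{1·9·2}·(+1)^9·(+1)^1 = +1.
v=∞: -455 < 0 and 1495 > 0  ⇒  (a,b)_∞ = +1.
v=2: v_2(a)=-2, v_2(b)=-16; units ≡ 1, 7 (mod 8); ε·ε+αω+βω = 0·1+-2·0+-16·0 ≡ 0  ⇒  (a,b)_2 = +1.
v=23: a=23^0·(≡14), b=23^1·(≡14) mod 23; (14|23)=-1, (14|23)=-1; (−1)^{0·1·11}·(-1)^1·(-1)^0 = -1.
v=3: a=3^6·(≡1), b=3^4·(≡1) mod 3; (1|3)=+1, (1|3)=+1; (−1)^{6·4·1}·(+1)^4·(+1)^6 = +1.
v=13: a=13^-1·(≡1), b=13^-1·(≡6) mod 13; (1|13)=+1, (6|13)=-1; (−1)^{-1·-1·6}·(+1)^-1·(-1)^-1 = -1.
v=7: a=7^1·(≡3), b=7^2·(≡4) mod 7; (3|7)=-1, (4|7)=+1; (−1)^{1·2·3}·(-1)^2·(+1)^1 = +1.
|Ram(-455, 1495)| = 2, even; anisotropic at {13, 23}.

[13, 23]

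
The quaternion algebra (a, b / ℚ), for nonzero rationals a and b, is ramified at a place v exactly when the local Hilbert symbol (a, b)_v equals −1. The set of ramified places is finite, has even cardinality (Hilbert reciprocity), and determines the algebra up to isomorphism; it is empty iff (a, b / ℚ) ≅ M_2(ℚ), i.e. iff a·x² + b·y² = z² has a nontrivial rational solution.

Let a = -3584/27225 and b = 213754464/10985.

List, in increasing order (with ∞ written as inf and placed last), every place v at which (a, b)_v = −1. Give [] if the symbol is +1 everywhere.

Mod squares: a ≡ -14, b ≡ 24310. Check v ∈ {∞, 2, 3, 5, 7, 11, 13, 17}.
v=11: a=11^-2·(≡7), b=11^1·(≡6) mod 11; (7|11)=-1, (6|11)=-1; (−1)^{-2·1·5}·(-1)^1·(-1)^-2 = -1.
v=∞: -14 < 0 and 24310 > 0  ⇒  (a,b)_∞ = +1.
v=17: a=17^0·(≡11), b=17^1·(≡16) mod 17; (11|17)=-1, (16|17)=+1; (−1)^{0·1·8}·(-1)^1·(+1)^0 = -1.
v=5: a=5^-2·(≡4), b=5^-1·(≡2) mod 5; (4|5)=+1, (2|5)=-1; (−1)^{-2·-1·2}·(+1)^-1·(-1)^-2 = +1.
v=3: a=3^-2·(≡1), b=3^6·(≡1) mod 3; (1|3)=+1, (1|3)=+1; (−1)^{-2·6·1}·(+1)^6·(+1)^-2 = +1.
v=2: v_2(a)=9, v_2(b)=5; units ≡ 1, 3 (mod 8); ε·ε+αω+βω = 0·1+9·1+5·0 ≡ 1  ⇒  (a,b)_2 = -1.
v=7: a=7^1·(≡3), b=7^2·(≡3) mod 7; (3|7)=-1, (3|7)=-1; (−1)^{1·2·3}·(-1)^2·(-1)^1 = -1.
v=13: a=13^0·(≡10), b=13^-3·(≡8) mod 13; (10|13)=+1, (8|13)=-1; (−1)^{0·-3·6}·(+1)^-3·(-1)^0 = +1.
|Ram(-14, 24310)| = 4, even; anisotropic at {2, 7, 11, 17}.

[2, 7, 11, 17]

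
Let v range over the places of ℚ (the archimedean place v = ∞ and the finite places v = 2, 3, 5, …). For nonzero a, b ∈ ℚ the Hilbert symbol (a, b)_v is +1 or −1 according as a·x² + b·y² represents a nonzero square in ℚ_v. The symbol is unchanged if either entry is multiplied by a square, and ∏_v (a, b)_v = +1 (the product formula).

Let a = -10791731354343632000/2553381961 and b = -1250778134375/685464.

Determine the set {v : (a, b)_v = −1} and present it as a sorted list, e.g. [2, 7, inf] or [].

[5, 11, 17, inf]

Mod squares: a ≡ -770, b ≡ -5610. Check v ∈ {∞, 2, 3, 5, 7, 11, 13, 17, 19, 23}.
v=5: a=5^3·(≡4), b=5^5·(≡3) mod 5; (4|5)=+1, (3|5)=-1; (−1)^{3·5·2}·(+1)^5·(-1)^3 = -1.
v=∞: -770 < 0 and -5610 < 0  ⇒  (a,b)_∞ = -1.
v=23: a=23^-2·(≡13), b=23^0·(≡6) mod 23; (13|23)=+1, (6|23)=+1; (−1)^{-2·0·11}·(+1)^0·(+1)^-2 = +1.
v=7: a=7^5·(≡1), b=7^2·(≡2) mod 7; (1|7)=+1, (2|7)=+1; (−1)^{5·2·3}·(+1)^2·(+1)^5 = +1.
v=3: a=3^0·(≡1), b=3^-1·(≡2) mod 3; (1|3)=+1, (2|3)=-1; (−1)^{0·-1·1}·(+1)^-1·(-1)^0 = +1.
v=17: a=17^4·(≡7), b=17^1·(≡12) mod 17; (7|17)=-1, (12|17)=-1; (−1)^{4·1·8}·(-1)^1·(-1)^4 = -1.
v=13: a=13^-6·(≡12), b=13^-4·(≡8) mod 13; (12|13)=+1, (8|13)=-1; (−1)^{-6·-4·6}·(+1)^-4·(-1)^-6 = +1.
v=19: a=19^2·(≡17), b=19^2·(≡8) mod 19; (17|19)=+1, (8|19)=-1; (−1)^{2·2·9}·(+1)^2·(-1)^2 = +1.
v=2: v_2(a)=7, v_2(b)=-3; units ≡ 7, 3 (mod 8); ε·ε+αω+βω = 1·1+7·1+-3·0 ≡ 0  ⇒  (a,b)_2 = +1.
v=11: a=11^3·(≡10), b=11^3·(≡6) mod 11; (10|11)=-1, (6|11)=-1; (−1)^{3·3·5}·(-1)^3·(-1)^3 = -1.
|Ram(-770, -5610)| = 4, even; anisotropic at {5, 11, 17, ∞}.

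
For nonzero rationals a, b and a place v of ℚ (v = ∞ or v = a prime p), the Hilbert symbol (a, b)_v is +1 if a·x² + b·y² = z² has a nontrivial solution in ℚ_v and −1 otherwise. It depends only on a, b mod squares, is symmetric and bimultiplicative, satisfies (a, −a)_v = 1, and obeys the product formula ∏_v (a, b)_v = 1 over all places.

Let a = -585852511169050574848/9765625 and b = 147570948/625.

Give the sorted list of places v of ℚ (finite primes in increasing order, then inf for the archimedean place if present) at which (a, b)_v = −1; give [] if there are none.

(a, b) ≡ (-133, 83657) mod (ℚ^×)²; places V = {2, 3, 5, 7, 17, 19, 37, ∞}.
(a,b)_3: α=0, u≡2; β=2, v≡2 (mod 3); (2|3)=-1, (2|3)=-1; sign (−1)^0·-1^2·-1^0 = +1.
(a,b)_2: α=18, β=2; u≡3, v≡1 (mod 8); ε(u)ε(v)=1·0, αω(v)=18·0, βω(u)=2·1; sum ≡ 0  ⇒  +1.
(a,b)_∞: sgn(-133)=−, sgn(83657)=+, so +1.
(a,b)_17: α=2, u≡7; β=1, v≡8 (mod 17); (7|17)=-1, (8|17)=+1; sign (−1)^0·-1^1·+1^2 = -1.
(a,b)_5: α=-10, u≡2; β=-4, v≡3 (mod 5); (2|5)=-1, (3|5)=-1; sign (−1)^0·-1^-4·-1^-10 = +1.
(a,b)_37: α=2, u≡32; β=1, v≡12 (mod 37); (32|37)=-1, (12|37)=+1; sign (−1)^0·-1^1·+1^2 = -1.
(a,b)_7: α=7, u≡4; β=3, v≡1 (mod 7); (4|7)=+1, (1|7)=+1; sign (−1)^1·+1^3·+1^7 = -1.
(a,b)_19: α=3, u≡2; β=1, v≡2 (mod 19); (2|19)=-1, (2|19)=-1; sign (−1)^1·-1^1·-1^3 = -1.
Ram(-133, 83657) = {7, 17, 19, 37}; no ℚ_7-point on the conic.

[7, 17, 19, 37]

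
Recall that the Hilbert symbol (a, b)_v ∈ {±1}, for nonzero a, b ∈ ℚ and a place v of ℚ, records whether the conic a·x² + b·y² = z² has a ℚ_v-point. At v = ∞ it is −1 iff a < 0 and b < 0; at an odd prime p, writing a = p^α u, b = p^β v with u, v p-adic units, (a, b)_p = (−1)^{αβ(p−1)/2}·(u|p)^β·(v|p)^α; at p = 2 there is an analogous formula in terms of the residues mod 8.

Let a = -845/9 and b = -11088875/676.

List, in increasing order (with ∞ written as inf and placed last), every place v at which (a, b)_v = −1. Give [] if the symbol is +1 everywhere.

(a, b) ≡ (-5, -443555) mod (ℚ^×)²; places V = {2, 3, 5, 7, 13, 19, 23, 29, ∞}.
(a,b)_5: α=1, u≡4; β=3, v≡4 (mod 5); (4|5)=+1, (4|5)=+1; sign (−1)^0·+1^3·+1^1 = +1.
(a,b)_29: α=0, u≡6; β=1, v≡15 (mod 29); (6|29)=+1, (15|29)=-1; sign (−1)^0·+1^1·-1^0 = +1.
(a,b)_2: α=0, β=-2; u≡3, v≡5 (mod 8); ε(u)ε(v)=1·0, αω(v)=0·1, βω(u)=-2·1; sum ≡ 0  ⇒  +1.
(a,b)_13: α=2, u≡11; β=-2, v≡2 (mod 13); (11|13)=-1, (2|13)=-1; sign (−1)^0·-1^-2·-1^2 = +1.
(a,b)_∞: sgn(-5)=−, sgn(-443555)=−, so -1.
(a,b)_23: α=0, u≡16; β=1, v≡18 (mod 23); (16|23)=+1, (18|23)=+1; sign (−1)^0·+1^1·+1^0 = +1.
(a,b)_19: α=0, u≡18; β=1, v≡5 (mod 19); (18|19)=-1, (5|19)=+1; sign (−1)^0·-1^1·+1^0 = -1.
(a,b)_3: α=-2, u≡1; β=0, v≡1 (mod 3); (1|3)=+1, (1|3)=+1; sign (−1)^0·+1^0·+1^-2 = +1.
(a,b)_7: α=0, u≡1; β=1, v≡6 (mod 7); (1|7)=+1, (6|7)=-1; sign (−1)^0·+1^1·-1^0 = +1.
|Ram(-5, -443555)| = 2, even; anisotropic at {19, ∞}.

[19, inf]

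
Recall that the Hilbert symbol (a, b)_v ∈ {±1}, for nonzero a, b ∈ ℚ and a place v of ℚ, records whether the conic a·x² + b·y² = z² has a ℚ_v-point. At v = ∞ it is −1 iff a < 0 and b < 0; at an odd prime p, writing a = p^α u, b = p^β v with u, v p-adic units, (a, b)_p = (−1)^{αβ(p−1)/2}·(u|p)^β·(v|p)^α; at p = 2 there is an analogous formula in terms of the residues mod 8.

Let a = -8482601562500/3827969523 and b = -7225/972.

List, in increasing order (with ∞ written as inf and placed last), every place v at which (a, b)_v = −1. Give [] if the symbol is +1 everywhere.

[5, inf]

Mod squares: a ≡ -195, b ≡ -3. Check v ∈ {∞, 2, 3, 5, 7, 13, 17}.
v=17: a=17^4·(≡4), b=17^2·(≡3) mod 17; (4|17)=+1, (3|17)=-1; (−1)^{4·2·8}·(+1)^2·(-1)^4 = +1.
v=∞: -195 < 0 and -3 < 0  ⇒  (a,b)_∞ = -1.
v=2: v_2(a)=2, v_2(b)=-2; units ≡ 5, 5 (mod 8); ε·ε+αω+βω = 0·0+2·1+-2·1 ≡ 0  ⇒  (a,b)_2 = +1.
v=13: a=13^1·(≡2), b=13^0·(≡12) mod 13; (2|13)=-1, (12|13)=+1; (−1)^{1·0·6}·(-1)^0·(+1)^1 = +1.
v=7: a=7^-4·(≡4), b=7^0·(≡1) mod 7; (4|7)=+1, (1|7)=+1; (−1)^{-4·0·3}·(+1)^0·(+1)^-4 = +1.
v=5: a=5^9·(≡1), b=5^2·(≡3) mod 5; (1|5)=+1, (3|5)=-1; (−1)^{9·2·2}·(+1)^2·(-1)^9 = -1.
v=3: a=3^-13·(≡1), b=3^-5·(≡2) mod 3; (1|3)=+1, (2|3)=-1; (−1)^{-13·-5·1}·(+1)^-5·(-1)^-13 = +1.
Ram(-195, -3) = {5, ∞}; no ℚ_5-point on the conic.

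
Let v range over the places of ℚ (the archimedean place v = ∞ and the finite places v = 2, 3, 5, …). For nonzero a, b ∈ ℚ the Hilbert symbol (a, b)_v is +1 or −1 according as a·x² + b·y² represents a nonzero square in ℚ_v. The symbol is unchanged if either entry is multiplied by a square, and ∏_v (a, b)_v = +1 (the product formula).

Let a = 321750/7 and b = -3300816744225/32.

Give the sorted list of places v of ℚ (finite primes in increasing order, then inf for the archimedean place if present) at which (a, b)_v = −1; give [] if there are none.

[2, 5, 7, 13]

Mod squares: a ≡ 10010, b ≡ -2. Check v ∈ {∞, 2, 3, 5, 7, 11, 13}.
v=11: a=11^1·(≡8), b=11^6·(≡1) mod 11; (8|11)=-1, (1|11)=+1; (−1)^{1·6·5}·(-1)^6·(+1)^1 = +1.
v=3: a=3^2·(≡2), b=3^2·(≡1) mod 3; (2|3)=-1, (1|3)=+1; (−1)^{2·2·1}·(-1)^2·(+1)^2 = +1.
v=13: a=13^1·(≡9), b=13^2·(≡11) mod 13; (9|13)=+1, (11|13)=-1; (−1)^{1·2·6}·(+1)^2·(-1)^1 = -1.
v=∞: 10010 > 0 and -2 < 0  ⇒  (a,b)_∞ = +1.
v=2: v_2(a)=1, v_2(b)=-5; units ≡ 5, 7 (mod 8); ε·ε+αω+βω = 0·1+1·0+-5·1 ≡ 1  ⇒  (a,b)_2 = -1.
v=5: a=5^3·(≡2), b=5^2·(≡3) mod 5; (2|5)=-1, (3|5)=-1; (−1)^{3·2·2}·(-1)^2·(-1)^3 = -1.
v=7: a=7^-1·(≡2), b=7^2·(≡5) mod 7; (2|7)=+1, (5|7)=-1; (−1)^{-1·2·3}·(+1)^2·(-1)^-1 = -1.
|Ram(10010, -2)| = 4, even; anisotropic at {2, 5, 7, 13}.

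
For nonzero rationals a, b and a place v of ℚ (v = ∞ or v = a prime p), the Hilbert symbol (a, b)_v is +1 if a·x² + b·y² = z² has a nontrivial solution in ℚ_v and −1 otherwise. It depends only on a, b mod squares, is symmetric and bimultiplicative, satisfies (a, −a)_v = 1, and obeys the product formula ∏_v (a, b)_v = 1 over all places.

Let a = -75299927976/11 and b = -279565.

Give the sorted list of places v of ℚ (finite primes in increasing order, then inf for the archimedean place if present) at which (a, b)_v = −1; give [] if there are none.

Mod squares: a ≡ -9614, b ≡ -279565. Check v ∈ {∞, 2, 3, 5, 7, 11, 13, 17, 19, 23}.
v=7: a=7^2·(≡4), b=7^0·(≡1) mod 7; (4|7)=+1, (1|7)=+1; (−1)^{2·0·3}·(+1)^0·(+1)^2 = +1.
v=3: a=3^2·(≡1), b=3^0·(≡2) mod 3; (1|3)=+1, (2|3)=-1; (−1)^{2·0·1}·(+1)^0·(-1)^2 = +1.
v=11: a=11^-1·(≡2), b=11^1·(≡6) mod 11; (2|11)=-1, (6|11)=-1; (−1)^{-1·1·5}·(-1)^1·(-1)^-1 = -1.
v=17: a=17^2·(≡16), b=17^1·(≡11) mod 17; (16|17)=+1, (11|17)=-1; (−1)^{2·1·8}·(+1)^1·(-1)^2 = +1.
v=19: a=19^1·(≡5), b=19^0·(≡1) mod 19; (5|19)=+1, (1|19)=+1; (−1)^{1·0·9}·(+1)^0·(+1)^1 = +1.
v=5: a=5^0·(≡4), b=5^1·(≡2) mod 5; (4|5)=+1, (2|5)=-1; (−1)^{0·1·2}·(+1)^1·(-1)^0 = +1.
v=13: a=13^2·(≡8), b=13^1·(≡10) mod 13; (8|13)=-1, (10|13)=+1; (−1)^{2·1·6}·(-1)^1·(+1)^2 = -1.
v=23: a=23^1·(≡10), b=23^1·(≡12) mod 23; (10|23)=-1, (12|23)=+1; (−1)^{1·1·11}·(-1)^1·(+1)^1 = +1.
v=2: v_2(a)=3, v_2(b)=0; units ≡ 1, 3 (mod 8); ε·ε+αω+βω = 0·1+3·1+0·0 ≡ 1  ⇒  (a,b)_2 = -1.
v=∞: -9614 < 0 and -279565 < 0  ⇒  (a,b)_∞ = -1.
(-9614, -279565 / ℚ) ramifies at {2, 11, 13, ∞}: a division algebra.

[2, 11, 13, inf]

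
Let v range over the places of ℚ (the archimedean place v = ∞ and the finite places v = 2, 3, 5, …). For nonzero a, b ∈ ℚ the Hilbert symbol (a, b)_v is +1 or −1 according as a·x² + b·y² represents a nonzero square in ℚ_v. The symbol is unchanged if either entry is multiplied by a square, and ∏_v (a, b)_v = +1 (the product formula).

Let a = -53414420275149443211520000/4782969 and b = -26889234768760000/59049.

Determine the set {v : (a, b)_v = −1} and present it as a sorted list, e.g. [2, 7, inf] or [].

Mod squares: a ≡ -442, b ≡ -280891. Check v ∈ {∞, 2, 3, 5, 7, 13, 17, 31, 41}.
v=13: a=13^5·(≡2), b=13^3·(≡10) mod 13; (2|13)=-1, (10|13)=+1; (−1)^{5·3·6}·(-1)^3·(+1)^5 = -1.
v=41: a=41^2·(≡8), b=41^1·(≡4) mod 41; (8|41)=+1, (4|41)=+1; (−1)^{2·1·20}·(+1)^1·(+1)^2 = +1.
v=17: a=17^5·(≡8), b=17^3·(≡4) mod 17; (8|17)=+1, (4|17)=+1; (−1)^{5·3·8}·(+1)^3·(+1)^5 = +1.
v=31: a=31^2·(≡29), b=31^1·(≡11) mod 31; (29|31)=-1, (11|31)=-1; (−1)^{2·1·15}·(-1)^1·(-1)^2 = -1.
v=2: v_2(a)=11, v_2(b)=6; units ≡ 3, 5 (mod 8); ε·ε+αω+βω = 1·0+11·1+6·1 ≡ 1  ⇒  (a,b)_2 = -1.
v=∞: -442 < 0 and -280891 < 0  ⇒  (a,b)_∞ = -1.
v=5: a=5^4·(≡2), b=5^4·(≡1) mod 5; (2|5)=-1, (1|5)=+1; (−1)^{4·4·2}·(-1)^4·(+1)^4 = +1.
v=7: a=7^2·(≡5), b=7^2·(≡5) mod 7; (5|7)=-1, (5|7)=-1; (−1)^{2·2·3}·(-1)^2·(-1)^2 = +1.
v=3: a=3^-14·(≡2), b=3^-10·(≡2) mod 3; (2|3)=-1, (2|3)=-1; (−1)^{-14·-10·1}·(-1)^-10·(-1)^-14 = +1.
|Ram(-442, -280891)| = 4, even; anisotropic at {2, 13, 31, ∞}.

[2, 13, 31, inf]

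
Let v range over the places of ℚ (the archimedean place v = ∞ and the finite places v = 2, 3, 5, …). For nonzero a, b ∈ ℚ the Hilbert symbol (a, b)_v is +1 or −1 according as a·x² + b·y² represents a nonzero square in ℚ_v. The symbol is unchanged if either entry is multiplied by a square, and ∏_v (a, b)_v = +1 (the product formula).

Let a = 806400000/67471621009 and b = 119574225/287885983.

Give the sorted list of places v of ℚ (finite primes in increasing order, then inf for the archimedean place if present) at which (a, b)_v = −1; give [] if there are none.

[2, 5]

(a, b) ≡ (35, 7) mod (ℚ^×)²; places V = {2, 3, 5, 7, 11, 13, 29, 53, ∞}.
(a,b)_∞: sgn(35)=+, sgn(7)=+, so +1.
(a,b)_11: α=0, u≡10; β=-4, v≡2 (mod 11); (10|11)=-1, (2|11)=-1; sign (−1)^0·-1^-4·-1^0 = +1.
(a,b)_2: α=12, β=0; u≡3, v≡7 (mod 8); ε(u)ε(v)=1·1, αω(v)=12·0, βω(u)=0·1; sum ≡ 1  ⇒  -1.
(a,b)_5: α=5, u≡2; β=2, v≡3 (mod 5); (2|5)=-1, (3|5)=-1; sign (−1)^0·-1^2·-1^5 = -1.
(a,b)_29: α=-2, u≡1; β=0, v≡28 (mod 29); (1|29)=+1, (28|29)=+1; sign (−1)^0·+1^0·+1^-2 = +1.
(a,b)_13: α=-4, u≡9; β=0, v≡7 (mod 13); (9|13)=+1, (7|13)=-1; sign (−1)^0·+1^0·-1^-4 = +1.
(a,b)_3: α=2, u≡2; β=14, v≡1 (mod 3); (2|3)=-1, (1|3)=+1; sign (−1)^0·-1^14·+1^2 = +1.
(a,b)_7: α=1, u≡3; β=-1, v≡1 (mod 7); (3|7)=-1, (1|7)=+1; sign (−1)^1·-1^-1·+1^1 = +1.
(a,b)_53: α=-2, u≡8; β=-2, v≡9 (mod 53); (8|53)=-1, (9|53)=+1; sign (−1)^0·-1^-2·+1^-2 = +1.
(35, 7 / ℚ) ramifies at {2, 5}: a division algebra.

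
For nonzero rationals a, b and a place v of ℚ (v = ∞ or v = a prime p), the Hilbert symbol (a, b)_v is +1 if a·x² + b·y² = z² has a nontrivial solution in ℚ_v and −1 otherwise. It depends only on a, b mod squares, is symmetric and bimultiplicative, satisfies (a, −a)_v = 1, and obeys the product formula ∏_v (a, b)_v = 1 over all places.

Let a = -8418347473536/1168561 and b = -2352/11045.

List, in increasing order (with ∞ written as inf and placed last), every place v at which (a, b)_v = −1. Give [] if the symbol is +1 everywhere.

Mod squares: a ≡ -14586, b ≡ -15. Check v ∈ {∞, 2, 3, 5, 7, 11, 13, 17, 23, 47}.
v=3: a=3^3·(≡1), b=3^1·(≡1) mod 3; (1|3)=+1, (1|3)=+1; (−1)^{3·1·1}·(+1)^1·(+1)^3 = -1.
v=2: v_2(a)=7, v_2(b)=4; units ≡ 3, 1 (mod 8); ε·ε+αω+βω = 1·0+7·0+4·1 ≡ 0  ⇒  (a,b)_2 = +1.
v=7: a=7^2·(≡4), b=7^2·(≡6) mod 7; (4|7)=+1, (6|7)=-1; (−1)^{2·2·3}·(+1)^2·(-1)^2 = +1.
v=5: a=5^0·(≡4), b=5^-1·(≡2) mod 5; (4|5)=+1, (2|5)=-1; (−1)^{0·-1·2}·(+1)^-1·(-1)^0 = +1.
v=11: a=11^3·(≡9), b=11^0·(≡2) mod 11; (9|11)=+1, (2|11)=-1; (−1)^{3·0·5}·(+1)^0·(-1)^3 = -1.
v=17: a=17^1·(≡2), b=17^0·(≡8) mod 17; (2|17)=+1, (8|17)=+1; (−1)^{1·0·8}·(+1)^0·(+1)^1 = +1.
v=13: a=13^3·(≡9), b=13^0·(≡5) mod 13; (9|13)=+1, (5|13)=-1; (−1)^{3·0·6}·(+1)^0·(-1)^3 = -1.
v=23: a=23^-2·(≡22), b=23^0·(≡8) mod 23; (22|23)=-1, (8|23)=+1; (−1)^{-2·0·11}·(-1)^0·(+1)^-2 = +1.
v=∞: -14586 < 0 and -15 < 0  ⇒  (a,b)_∞ = -1.
v=47: a=47^-2·(≡13), b=47^-2·(≡9) mod 47; (13|47)=-1, (9|47)=+1; (−1)^{-2·-2·23}·(-1)^-2·(+1)^-2 = +1.
|Ram(-14586, -15)| = 4, even; anisotropic at {3, 11, 13, ∞}.

[3, 11, 13, inf]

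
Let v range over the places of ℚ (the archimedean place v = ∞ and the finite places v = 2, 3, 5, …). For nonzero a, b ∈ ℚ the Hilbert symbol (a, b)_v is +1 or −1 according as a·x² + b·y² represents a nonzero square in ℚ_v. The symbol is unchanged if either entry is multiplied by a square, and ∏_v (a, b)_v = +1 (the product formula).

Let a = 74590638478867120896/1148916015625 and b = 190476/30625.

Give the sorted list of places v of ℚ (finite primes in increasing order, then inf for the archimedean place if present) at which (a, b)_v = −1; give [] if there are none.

(a, b) ≡ (6842891, 5291) mod (ℚ^×)²; places V = {2, 3, 5, 7, 11, 13, 17, 23, 37, 43, ∞}.
(a,b)_13: α=4, u≡1; β=1, v≡4 (mod 13); (1|13)=+1, (4|13)=+1; sign (−1)^0·+1^1·+1^4 = +1.
(a,b)_5: α=-10, u≡4; β=-4, v≡4 (mod 5); (4|5)=+1, (4|5)=+1; sign (−1)^0·+1^-4·+1^-10 = +1.
(a,b)_2: α=8, β=2; u≡3, v≡3 (mod 8); ε(u)ε(v)=1·1, αω(v)=8·1, βω(u)=2·1; sum ≡ 1  ⇒  -1.
(a,b)_7: α=-6, u≡3; β=-2, v≡3 (mod 7); (3|7)=-1, (3|7)=-1; sign (−1)^0·-1^-2·-1^-6 = +1.
(a,b)_3: α=2, u≡2; β=2, v≡2 (mod 3); (2|3)=-1, (2|3)=-1; sign (−1)^0·-1^2·-1^2 = +1.
(a,b)_37: α=3, u≡2; β=1, v≡13 (mod 37); (2|37)=-1, (13|37)=-1; sign (−1)^0·-1^1·-1^3 = +1.
(a,b)_43: α=1, u≡32; β=0, v≡8 (mod 43); (32|43)=-1, (8|43)=-1; sign (−1)^0·-1^0·-1^1 = -1.
(a,b)_11: α=3, u≡9; β=1, v≡2 (mod 11); (9|11)=+1, (2|11)=-1; sign (−1)^1·+1^1·-1^3 = +1.
(a,b)_23: α=1, u≡3; β=0, v≡3 (mod 23); (3|23)=+1, (3|23)=+1; sign (−1)^0·+1^0·+1^1 = +1.
(a,b)_17: α=1, u≡11; β=0, v≡1 (mod 17); (11|17)=-1, (1|17)=+1; sign (−1)^0·-1^0·+1^1 = +1.
(a,b)_∞: sgn(6842891)=+, sgn(5291)=+, so +1.
Ram(6842891, 5291) = {2, 43}; no ℚ_2-point on the conic.

[2, 43]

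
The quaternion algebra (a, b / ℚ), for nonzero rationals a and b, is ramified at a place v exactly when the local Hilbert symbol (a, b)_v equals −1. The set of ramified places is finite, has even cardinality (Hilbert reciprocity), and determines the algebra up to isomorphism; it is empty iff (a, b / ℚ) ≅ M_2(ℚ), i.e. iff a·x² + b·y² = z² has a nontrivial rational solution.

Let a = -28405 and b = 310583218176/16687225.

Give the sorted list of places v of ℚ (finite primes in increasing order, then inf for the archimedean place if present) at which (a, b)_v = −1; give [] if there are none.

[19, 29]

Mod squares: a ≡ -28405, b ≡ 29. Check v ∈ {∞, 2, 3, 5, 7, 11, 13, 19, 23, 29, 43}.
v=3: a=3^0·(≡2), b=3^2·(≡2) mod 3; (2|3)=-1, (2|3)=-1; (−1)^{0·2·1}·(-1)^2·(-1)^0 = +1.
v=19: a=19^1·(≡6), b=19^-2·(≡8) mod 19; (6|19)=+1, (8|19)=-1; (−1)^{1·-2·9}·(+1)^-2·(-1)^1 = -1.
v=29: a=29^0·(≡15), b=29^1·(≡16) mod 29; (15|29)=-1, (16|29)=+1; (−1)^{0·1·14}·(-1)^1·(+1)^0 = -1.
v=43: a=43^0·(≡18), b=43^-2·(≡26) mod 43; (18|43)=-1, (26|43)=-1; (−1)^{0·-2·21}·(-1)^-2·(-1)^0 = +1.
v=2: v_2(a)=0, v_2(b)=12; units ≡ 3, 5 (mod 8); ε·ε+αω+βω = 1·0+0·1+12·1 ≡ 0  ⇒  (a,b)_2 = +1.
v=13: a=13^1·(≡12), b=13^0·(≡4) mod 13; (12|13)=+1, (4|13)=+1; (−1)^{1·0·6}·(+1)^0·(+1)^1 = +1.
v=5: a=5^1·(≡4), b=5^-2·(≡4) mod 5; (4|5)=+1, (4|5)=+1; (−1)^{1·-2·2}·(+1)^-2·(+1)^1 = +1.
v=23: a=23^1·(≡7), b=23^0·(≡3) mod 23; (7|23)=-1, (3|23)=+1; (−1)^{1·0·11}·(-1)^0·(+1)^1 = +1.
v=∞: -28405 < 0 and 29 > 0  ⇒  (a,b)_∞ = +1.
v=11: a=11^0·(≡8), b=11^2·(≡6) mod 11; (8|11)=-1, (6|11)=-1; (−1)^{0·2·5}·(-1)^2·(-1)^0 = +1.
v=7: a=7^0·(≡1), b=7^4·(≡2) mod 7; (1|7)=+1, (2|7)=+1; (−1)^{0·4·3}·(+1)^4·(+1)^0 = +1.
|Ram(-28405, 29)| = 2, even; anisotropic at {19, 29}.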